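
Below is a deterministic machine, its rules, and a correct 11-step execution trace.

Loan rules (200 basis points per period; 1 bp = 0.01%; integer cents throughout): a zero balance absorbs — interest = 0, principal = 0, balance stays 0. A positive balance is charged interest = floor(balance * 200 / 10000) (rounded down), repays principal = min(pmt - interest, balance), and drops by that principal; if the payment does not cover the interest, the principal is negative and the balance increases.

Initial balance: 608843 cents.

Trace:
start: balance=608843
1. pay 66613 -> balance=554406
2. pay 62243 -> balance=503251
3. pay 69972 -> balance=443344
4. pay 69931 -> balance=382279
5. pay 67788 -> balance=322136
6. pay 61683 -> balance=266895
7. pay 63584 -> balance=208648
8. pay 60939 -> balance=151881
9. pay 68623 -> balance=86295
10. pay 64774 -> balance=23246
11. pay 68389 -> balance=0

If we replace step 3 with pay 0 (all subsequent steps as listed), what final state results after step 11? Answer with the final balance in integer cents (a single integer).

(re-executing from step 3 with the substitution; state before step 3: balance=503251)
3. pay 0 -> balance=513316
4. pay 69931 -> balance=453651
5. pay 67788 -> balance=394936
6. pay 61683 -> balance=341151
7. pay 63584 -> balance=284390
8. pay 60939 -> balance=229138
9. pay 68623 -> balance=165097
10. pay 64774 -> balance=103624
11. pay 68389 -> balance=37307

37307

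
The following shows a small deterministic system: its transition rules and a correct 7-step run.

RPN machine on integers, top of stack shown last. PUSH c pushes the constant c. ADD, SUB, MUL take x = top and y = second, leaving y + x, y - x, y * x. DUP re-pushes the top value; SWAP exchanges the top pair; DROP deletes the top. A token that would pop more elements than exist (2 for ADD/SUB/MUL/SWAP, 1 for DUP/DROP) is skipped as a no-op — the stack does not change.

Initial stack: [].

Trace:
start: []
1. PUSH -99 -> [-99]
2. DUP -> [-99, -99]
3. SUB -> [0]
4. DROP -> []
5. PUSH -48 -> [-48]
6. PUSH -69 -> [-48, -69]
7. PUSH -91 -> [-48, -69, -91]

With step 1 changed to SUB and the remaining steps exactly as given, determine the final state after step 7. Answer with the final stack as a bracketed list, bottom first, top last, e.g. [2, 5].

(re-executing from step 1 with the substitution; state before step 1: [])
1. SUB -> []
2. DUP -> []
3. SUB -> []
4. DROP -> []
5. PUSH -48 -> [-48]
6. PUSH -69 -> [-48, -69]
7. PUSH -91 -> [-48, -69, -91]

[-48, -69, -91]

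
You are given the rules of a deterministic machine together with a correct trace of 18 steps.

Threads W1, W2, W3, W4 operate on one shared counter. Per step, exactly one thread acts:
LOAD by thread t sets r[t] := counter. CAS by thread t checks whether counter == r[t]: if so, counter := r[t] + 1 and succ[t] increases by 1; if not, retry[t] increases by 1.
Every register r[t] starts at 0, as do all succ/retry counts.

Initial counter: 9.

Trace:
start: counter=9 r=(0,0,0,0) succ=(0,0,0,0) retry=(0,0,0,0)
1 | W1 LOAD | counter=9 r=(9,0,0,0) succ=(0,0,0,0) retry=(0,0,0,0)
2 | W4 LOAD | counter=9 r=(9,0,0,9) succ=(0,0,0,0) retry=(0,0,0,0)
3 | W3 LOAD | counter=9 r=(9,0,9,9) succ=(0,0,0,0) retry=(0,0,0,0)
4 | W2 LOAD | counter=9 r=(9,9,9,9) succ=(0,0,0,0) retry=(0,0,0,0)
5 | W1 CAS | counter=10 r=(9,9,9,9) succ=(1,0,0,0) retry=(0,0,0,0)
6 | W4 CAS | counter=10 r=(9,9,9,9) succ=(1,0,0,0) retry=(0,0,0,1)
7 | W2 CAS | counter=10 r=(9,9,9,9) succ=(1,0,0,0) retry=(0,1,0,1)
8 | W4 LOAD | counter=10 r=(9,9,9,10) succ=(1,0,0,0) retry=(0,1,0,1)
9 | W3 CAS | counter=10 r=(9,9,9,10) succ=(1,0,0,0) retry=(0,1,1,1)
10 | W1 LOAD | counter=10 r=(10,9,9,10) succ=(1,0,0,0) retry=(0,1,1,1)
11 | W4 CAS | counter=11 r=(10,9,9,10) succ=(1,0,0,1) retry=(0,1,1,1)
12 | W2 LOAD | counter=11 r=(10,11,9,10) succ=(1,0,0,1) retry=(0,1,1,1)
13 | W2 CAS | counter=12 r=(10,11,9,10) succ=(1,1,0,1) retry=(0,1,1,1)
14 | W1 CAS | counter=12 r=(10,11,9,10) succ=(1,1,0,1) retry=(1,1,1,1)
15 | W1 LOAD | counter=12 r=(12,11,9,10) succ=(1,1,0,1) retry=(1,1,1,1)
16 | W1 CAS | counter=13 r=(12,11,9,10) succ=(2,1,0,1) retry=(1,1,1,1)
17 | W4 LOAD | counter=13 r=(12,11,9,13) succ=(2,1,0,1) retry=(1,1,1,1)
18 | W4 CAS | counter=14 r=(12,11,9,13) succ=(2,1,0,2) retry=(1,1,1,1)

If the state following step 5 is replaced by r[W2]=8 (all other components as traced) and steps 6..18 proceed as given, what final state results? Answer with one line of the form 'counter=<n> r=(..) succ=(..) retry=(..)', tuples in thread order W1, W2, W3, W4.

state after step 5 := counter=10 r=(9,8,9,9) succ=(1,0,0,0) retry=(0,0,0,0)
6 | W4 CAS | counter=10 r=(9,8,9,9) succ=(1,0,0,0) retry=(0,0,0,1)
7 | W2 CAS | counter=10 r=(9,8,9,9) succ=(1,0,0,0) retry=(0,1,0,1)
8 | W4 LOAD | counter=10 r=(9,8,9,10) succ=(1,0,0,0) retry=(0,1,0,1)
9 | W3 CAS | counter=10 r=(9,8,9,10) succ=(1,0,0,0) retry=(0,1,1,1)
10 | W1 LOAD | counter=10 r=(10,8,9,10) succ=(1,0,0,0) retry=(0,1,1,1)
11 | W4 CAS | counter=11 r=(10,8,9,10) succ=(1,0,0,1) retry=(0,1,1,1)
12 | W2 LOAD | counter=11 r=(10,11,9,10) succ=(1,0,0,1) retry=(0,1,1,1)
13 | W2 CAS | counter=12 r=(10,11,9,10) succ=(1,1,0,1) retry=(0,1,1,1)
14 | W1 CAS | counter=12 r=(10,11,9,10) succ=(1,1,0,1) retry=(1,1,1,1)
15 | W1 LOAD | counter=12 r=(12,11,9,10) succ=(1,1,0,1) retry=(1,1,1,1)
16 | W1 CAS | counter=13 r=(12,11,9,10) succ=(2,1,0,1) retry=(1,1,1,1)
17 | W4 LOAD | counter=13 r=(12,11,9,13) succ=(2,1,0,1) retry=(1,1,1,1)
18 | W4 CAS | counter=14 r=(12,11,9,13) succ=(2,1,0,2) retry=(1,1,1,1)

counter=14 r=(12,11,9,13) succ=(2,1,0,2) retry=(1,1,1,1)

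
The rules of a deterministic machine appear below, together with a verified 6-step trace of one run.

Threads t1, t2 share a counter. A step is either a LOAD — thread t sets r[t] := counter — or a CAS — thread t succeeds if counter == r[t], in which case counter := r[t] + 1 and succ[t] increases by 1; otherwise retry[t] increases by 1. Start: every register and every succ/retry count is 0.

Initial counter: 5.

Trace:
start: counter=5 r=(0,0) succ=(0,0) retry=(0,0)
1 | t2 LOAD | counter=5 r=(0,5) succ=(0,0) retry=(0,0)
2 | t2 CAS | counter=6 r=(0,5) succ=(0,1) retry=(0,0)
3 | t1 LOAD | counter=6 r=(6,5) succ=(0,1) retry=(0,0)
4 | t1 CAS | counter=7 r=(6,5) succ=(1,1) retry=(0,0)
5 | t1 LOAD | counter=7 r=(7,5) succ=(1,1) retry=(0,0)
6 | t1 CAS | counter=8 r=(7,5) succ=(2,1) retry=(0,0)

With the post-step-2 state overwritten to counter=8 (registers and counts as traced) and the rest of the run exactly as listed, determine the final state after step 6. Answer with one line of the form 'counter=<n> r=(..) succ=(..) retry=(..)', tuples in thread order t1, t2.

state after step 2 := counter=8 r=(0,5) succ=(0,1) retry=(0,0)
3 | t1 LOAD | counter=8 r=(8,5) succ=(0,1) retry=(0,0)
4 | t1 CAS | counter=9 r=(8,5) succ=(1,1) retry=(0,0)
5 | t1 LOAD | counter=9 r=(9,5) succ=(1,1) retry=(0,0)
6 | t1 CAS | counter=10 r=(9,5) succ=(2,1) retry=(0,0)

counter=10 r=(9,5) succ=(2,1) retry=(0,0)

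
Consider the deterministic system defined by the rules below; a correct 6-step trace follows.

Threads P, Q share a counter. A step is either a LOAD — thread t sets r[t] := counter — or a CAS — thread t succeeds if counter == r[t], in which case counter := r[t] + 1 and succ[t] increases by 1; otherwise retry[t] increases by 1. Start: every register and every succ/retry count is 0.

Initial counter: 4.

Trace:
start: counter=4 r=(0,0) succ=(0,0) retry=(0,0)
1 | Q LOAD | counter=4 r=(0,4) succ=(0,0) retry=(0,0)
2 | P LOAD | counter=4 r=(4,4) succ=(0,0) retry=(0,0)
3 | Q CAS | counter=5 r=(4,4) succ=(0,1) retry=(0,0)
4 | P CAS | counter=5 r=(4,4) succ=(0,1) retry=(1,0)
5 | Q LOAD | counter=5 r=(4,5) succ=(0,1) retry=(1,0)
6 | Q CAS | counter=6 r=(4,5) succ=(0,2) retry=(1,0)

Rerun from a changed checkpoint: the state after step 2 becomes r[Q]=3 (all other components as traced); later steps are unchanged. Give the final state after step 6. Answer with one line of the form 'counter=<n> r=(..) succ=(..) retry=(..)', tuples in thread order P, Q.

state after step 2 := counter=4 r=(4,3) succ=(0,0) retry=(0,0)
3 | Q CAS | counter=4 r=(4,3) succ=(0,0) retry=(0,1)
4 | P CAS | counter=5 r=(4,3) succ=(1,0) retry=(0,1)
5 | Q LOAD | counter=5 r=(4,5) succ=(1,0) retry=(0,1)
6 | Q CAS | counter=6 r=(4,5) succ=(1,1) retry=(0,1)

counter=6 r=(4,5) succ=(1,1) retry=(0,1)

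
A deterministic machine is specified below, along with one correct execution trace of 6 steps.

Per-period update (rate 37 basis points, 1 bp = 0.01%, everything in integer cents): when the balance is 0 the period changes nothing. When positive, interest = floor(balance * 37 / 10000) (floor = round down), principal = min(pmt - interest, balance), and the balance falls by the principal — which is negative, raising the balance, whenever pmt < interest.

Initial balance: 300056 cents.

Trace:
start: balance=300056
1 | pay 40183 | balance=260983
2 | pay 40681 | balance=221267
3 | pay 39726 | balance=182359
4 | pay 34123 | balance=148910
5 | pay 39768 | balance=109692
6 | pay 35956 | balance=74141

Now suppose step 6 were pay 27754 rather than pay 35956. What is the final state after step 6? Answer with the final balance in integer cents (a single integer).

(re-executing from step 6 with the substitution; state before step 6: balance=109692)
6 | pay 27754 | balance=82343

82343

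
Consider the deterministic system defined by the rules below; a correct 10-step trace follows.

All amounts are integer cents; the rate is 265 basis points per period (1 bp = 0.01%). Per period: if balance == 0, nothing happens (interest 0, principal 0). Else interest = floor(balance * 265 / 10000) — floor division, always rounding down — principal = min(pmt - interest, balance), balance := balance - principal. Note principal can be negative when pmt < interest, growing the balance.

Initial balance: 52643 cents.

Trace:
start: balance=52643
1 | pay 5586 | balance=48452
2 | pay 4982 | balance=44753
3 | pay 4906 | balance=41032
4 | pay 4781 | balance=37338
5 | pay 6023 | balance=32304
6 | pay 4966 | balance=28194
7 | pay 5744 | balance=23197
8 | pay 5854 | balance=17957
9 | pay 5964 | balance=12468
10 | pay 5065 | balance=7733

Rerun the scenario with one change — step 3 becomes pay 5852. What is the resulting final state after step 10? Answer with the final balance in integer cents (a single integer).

(re-executing from step 3 with the substitution; state before step 3: balance=44753)
3 | pay 5852 | balance=40086
4 | pay 4781 | balance=36367
5 | pay 6023 | balance=31307
6 | pay 4966 | balance=27170
7 | pay 5744 | balance=22146
8 | pay 5854 | balance=16878
9 | pay 5964 | balance=11361
10 | pay 5065 | balance=6597

6597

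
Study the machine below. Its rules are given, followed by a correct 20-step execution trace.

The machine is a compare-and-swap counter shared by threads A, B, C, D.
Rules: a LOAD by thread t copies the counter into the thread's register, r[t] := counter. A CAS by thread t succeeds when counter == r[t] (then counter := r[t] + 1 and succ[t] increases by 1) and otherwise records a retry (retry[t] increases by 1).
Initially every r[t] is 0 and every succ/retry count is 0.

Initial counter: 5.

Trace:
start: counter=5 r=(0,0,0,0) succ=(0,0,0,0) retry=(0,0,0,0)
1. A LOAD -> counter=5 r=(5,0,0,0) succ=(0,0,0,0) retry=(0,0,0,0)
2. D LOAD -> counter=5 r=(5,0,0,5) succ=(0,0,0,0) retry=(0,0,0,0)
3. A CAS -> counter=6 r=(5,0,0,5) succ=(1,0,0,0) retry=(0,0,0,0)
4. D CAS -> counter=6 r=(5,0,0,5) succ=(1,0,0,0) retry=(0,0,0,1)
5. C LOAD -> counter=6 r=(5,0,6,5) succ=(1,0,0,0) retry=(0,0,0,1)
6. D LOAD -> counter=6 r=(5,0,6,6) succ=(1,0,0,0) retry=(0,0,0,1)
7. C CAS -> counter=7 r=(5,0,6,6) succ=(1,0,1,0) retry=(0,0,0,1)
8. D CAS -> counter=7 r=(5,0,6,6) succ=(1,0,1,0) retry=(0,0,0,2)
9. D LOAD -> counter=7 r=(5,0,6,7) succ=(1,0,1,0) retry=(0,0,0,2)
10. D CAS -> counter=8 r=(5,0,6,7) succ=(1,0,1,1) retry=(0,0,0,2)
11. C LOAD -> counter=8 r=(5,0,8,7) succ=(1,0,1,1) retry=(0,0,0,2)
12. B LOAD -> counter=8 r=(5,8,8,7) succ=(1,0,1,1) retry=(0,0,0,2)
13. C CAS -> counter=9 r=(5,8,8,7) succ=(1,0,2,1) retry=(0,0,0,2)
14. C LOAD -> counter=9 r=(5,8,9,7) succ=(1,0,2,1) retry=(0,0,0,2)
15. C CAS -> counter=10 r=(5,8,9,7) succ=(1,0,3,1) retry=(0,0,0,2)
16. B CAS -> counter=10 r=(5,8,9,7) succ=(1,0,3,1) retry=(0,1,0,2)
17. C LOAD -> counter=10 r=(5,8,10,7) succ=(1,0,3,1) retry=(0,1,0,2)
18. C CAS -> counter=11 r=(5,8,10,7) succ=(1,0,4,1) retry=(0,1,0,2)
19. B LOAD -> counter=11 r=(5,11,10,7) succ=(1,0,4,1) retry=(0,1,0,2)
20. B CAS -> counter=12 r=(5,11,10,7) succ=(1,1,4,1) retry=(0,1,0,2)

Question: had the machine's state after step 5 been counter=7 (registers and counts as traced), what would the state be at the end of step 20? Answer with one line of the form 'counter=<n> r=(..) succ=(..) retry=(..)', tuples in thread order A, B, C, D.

state after step 5 := counter=7 r=(5,0,6,5) succ=(1,0,0,0) retry=(0,0,0,1)
6. D LOAD -> counter=7 r=(5,0,6,7) succ=(1,0,0,0) retry=(0,0,0,1)
7. C CAS -> counter=7 r=(5,0,6,7) succ=(1,0,0,0) retry=(0,0,1,1)
8. D CAS -> counter=8 r=(5,0,6,7) succ=(1,0,0,1) retry=(0,0,1,1)
9. D LOAD -> counter=8 r=(5,0,6,8) succ=(1,0,0,1) retry=(0,0,1,1)
10. D CAS -> counter=9 r=(5,0,6,8) succ=(1,0,0,2) retry=(0,0,1,1)
11. C LOAD -> counter=9 r=(5,0,9,8) succ=(1,0,0,2) retry=(0,0,1,1)
12. B LOAD -> counter=9 r=(5,9,9,8) succ=(1,0,0,2) retry=(0,0,1,1)
13. C CAS -> counter=10 r=(5,9,9,8) succ=(1,0,1,2) retry=(0,0,1,1)
14. C LOAD -> counter=10 r=(5,9,10,8) succ=(1,0,1,2) retry=(0,0,1,1)
15. C CAS -> counter=11 r=(5,9,10,8) succ=(1,0,2,2) retry=(0,0,1,1)
16. B CAS -> counter=11 r=(5,9,10,8) succ=(1,0,2,2) retry=(0,1,1,1)
17. C LOAD -> counter=11 r=(5,9,11,8) succ=(1,0,2,2) retry=(0,1,1,1)
18. C CAS -> counter=12 r=(5,9,11,8) succ=(1,0,3,2) retry=(0,1,1,1)
19. B LOAD -> counter=12 r=(5,12,11,8) succ=(1,0,3,2) retry=(0,1,1,1)
20. B CAS -> counter=13 r=(5,12,11,8) succ=(1,1,3,2) retry=(0,1,1,1)

counter=13 r=(5,12,11,8) succ=(1,1,3,2) retry=(0,1,1,1)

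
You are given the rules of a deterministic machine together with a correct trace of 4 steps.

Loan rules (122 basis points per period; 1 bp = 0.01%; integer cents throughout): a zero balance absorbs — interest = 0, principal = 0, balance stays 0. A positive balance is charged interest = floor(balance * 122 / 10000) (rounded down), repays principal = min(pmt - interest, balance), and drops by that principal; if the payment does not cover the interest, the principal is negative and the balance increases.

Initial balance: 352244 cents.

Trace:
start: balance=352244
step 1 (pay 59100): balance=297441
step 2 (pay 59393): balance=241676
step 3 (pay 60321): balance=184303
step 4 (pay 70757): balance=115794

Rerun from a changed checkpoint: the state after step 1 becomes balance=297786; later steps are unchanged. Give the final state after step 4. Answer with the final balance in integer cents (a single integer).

state after step 1 := balance=297786
step 2 (pay 59393): balance=242025
step 3 (pay 60321): balance=184656
step 4 (pay 70757): balance=116151

116151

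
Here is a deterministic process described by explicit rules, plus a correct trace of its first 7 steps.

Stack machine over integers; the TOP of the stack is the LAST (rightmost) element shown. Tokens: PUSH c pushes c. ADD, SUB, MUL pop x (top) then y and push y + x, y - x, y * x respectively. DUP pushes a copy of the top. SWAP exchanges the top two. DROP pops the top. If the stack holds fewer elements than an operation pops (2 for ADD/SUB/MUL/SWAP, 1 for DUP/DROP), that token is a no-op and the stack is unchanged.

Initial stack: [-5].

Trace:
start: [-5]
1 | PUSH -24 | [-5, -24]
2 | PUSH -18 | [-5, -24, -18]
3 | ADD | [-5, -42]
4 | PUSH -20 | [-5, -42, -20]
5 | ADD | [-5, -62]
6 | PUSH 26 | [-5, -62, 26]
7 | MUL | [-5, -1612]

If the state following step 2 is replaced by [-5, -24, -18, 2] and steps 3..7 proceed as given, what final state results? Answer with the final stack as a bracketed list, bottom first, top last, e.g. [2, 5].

[-5, -24, -936]

state after step 2 := [-5, -24, -18, 2]
3 | ADD | [-5, -24, -16]
4 | PUSH -20 | [-5, -24, -16, -20]
5 | ADD | [-5, -24, -36]
6 | PUSH 26 | [-5, -24, -36, 26]
7 | MUL | [-5, -24, -936]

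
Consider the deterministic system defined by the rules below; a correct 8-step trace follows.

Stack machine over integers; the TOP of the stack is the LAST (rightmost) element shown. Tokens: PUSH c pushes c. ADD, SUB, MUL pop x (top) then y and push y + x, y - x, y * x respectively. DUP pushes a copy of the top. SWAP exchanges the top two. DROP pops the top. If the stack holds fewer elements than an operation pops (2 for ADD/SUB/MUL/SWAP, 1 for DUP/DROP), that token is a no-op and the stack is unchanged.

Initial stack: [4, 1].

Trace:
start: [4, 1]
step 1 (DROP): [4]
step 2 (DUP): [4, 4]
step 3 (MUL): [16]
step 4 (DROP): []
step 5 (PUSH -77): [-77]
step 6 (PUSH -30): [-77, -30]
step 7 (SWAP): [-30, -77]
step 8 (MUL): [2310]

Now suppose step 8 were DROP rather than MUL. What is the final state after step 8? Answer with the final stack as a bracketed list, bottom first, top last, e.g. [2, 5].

(re-executing from step 8 with the substitution; state before step 8: [-30, -77])
step 8 (DROP): [-30]

[-30]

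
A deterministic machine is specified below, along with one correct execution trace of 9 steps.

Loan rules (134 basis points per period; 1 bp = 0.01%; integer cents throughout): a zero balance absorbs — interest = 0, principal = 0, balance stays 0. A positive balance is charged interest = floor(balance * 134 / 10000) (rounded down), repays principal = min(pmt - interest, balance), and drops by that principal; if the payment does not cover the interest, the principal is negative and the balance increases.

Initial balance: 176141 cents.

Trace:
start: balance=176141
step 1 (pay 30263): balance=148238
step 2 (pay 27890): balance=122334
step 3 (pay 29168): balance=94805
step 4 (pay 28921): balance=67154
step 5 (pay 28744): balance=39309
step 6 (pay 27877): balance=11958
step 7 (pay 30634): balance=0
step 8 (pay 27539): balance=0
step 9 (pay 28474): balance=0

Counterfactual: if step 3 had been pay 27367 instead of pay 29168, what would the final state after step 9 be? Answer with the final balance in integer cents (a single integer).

(re-executing from step 3 with the substitution; state before step 3: balance=122334)
step 3 (pay 27367): balance=96606
step 4 (pay 28921): balance=68979
step 5 (pay 28744): balance=41159
step 6 (pay 27877): balance=13833
step 7 (pay 30634): balance=0
step 8 (pay 27539): balance=0
step 9 (pay 28474): balance=0

0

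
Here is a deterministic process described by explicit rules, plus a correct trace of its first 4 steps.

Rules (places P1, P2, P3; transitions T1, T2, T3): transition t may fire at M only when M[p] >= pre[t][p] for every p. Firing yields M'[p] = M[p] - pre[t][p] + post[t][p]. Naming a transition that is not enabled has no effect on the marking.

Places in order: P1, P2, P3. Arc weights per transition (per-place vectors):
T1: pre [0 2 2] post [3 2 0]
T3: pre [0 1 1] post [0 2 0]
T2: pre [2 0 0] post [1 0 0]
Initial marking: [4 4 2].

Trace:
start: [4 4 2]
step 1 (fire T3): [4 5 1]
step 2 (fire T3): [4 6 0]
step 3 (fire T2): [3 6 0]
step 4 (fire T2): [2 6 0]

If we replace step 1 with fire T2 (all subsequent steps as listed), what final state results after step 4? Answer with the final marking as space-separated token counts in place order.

(re-executing from step 1 with the substitution; state before step 1: [4 4 2])
step 1 (fire T2): [3 4 2]
step 2 (fire T3): [3 5 1]
step 3 (fire T2): [2 5 1]
step 4 (fire T2): [1 5 1]

1 5 1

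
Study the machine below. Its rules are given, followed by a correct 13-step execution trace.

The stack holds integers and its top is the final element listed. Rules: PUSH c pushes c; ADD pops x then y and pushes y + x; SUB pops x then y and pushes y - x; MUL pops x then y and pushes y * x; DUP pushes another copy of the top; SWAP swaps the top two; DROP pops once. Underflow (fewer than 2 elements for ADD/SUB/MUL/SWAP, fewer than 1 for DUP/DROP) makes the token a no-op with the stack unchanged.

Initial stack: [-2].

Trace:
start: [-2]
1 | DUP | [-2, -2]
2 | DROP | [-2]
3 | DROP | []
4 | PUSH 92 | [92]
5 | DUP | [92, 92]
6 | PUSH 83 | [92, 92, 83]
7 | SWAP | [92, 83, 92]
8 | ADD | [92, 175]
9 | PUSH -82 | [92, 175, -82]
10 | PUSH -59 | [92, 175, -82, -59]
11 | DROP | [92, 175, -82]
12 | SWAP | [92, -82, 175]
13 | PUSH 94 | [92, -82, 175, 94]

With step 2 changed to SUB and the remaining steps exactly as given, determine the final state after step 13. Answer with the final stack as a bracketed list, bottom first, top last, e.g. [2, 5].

(re-executing from step 2 with the substitution; state before step 2: [-2, -2])
2 | SUB | [0]
3 | DROP | []
4 | PUSH 92 | [92]
5 | DUP | [92, 92]
6 | PUSH 83 | [92, 92, 83]
7 | SWAP | [92, 83, 92]
8 | ADD | [92, 175]
9 | PUSH -82 | [92, 175, -82]
10 | PUSH -59 | [92, 175, -82, -59]
11 | DROP | [92, 175, -82]
12 | SWAP | [92, -82, 175]
13 | PUSH 94 | [92, -82, 175, 94]

[92, -82, 175, 94]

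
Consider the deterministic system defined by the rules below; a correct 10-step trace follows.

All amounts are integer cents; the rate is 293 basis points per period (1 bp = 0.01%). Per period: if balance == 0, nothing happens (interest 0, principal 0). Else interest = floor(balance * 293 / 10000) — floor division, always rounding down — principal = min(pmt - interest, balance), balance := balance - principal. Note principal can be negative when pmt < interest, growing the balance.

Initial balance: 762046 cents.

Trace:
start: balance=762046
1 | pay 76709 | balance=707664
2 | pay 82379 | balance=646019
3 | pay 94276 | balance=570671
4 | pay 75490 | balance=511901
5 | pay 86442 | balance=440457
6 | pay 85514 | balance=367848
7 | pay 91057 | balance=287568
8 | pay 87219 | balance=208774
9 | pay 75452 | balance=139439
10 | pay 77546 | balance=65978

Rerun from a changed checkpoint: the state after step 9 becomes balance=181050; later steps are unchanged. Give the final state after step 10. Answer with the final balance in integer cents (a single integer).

108808

state after step 9 := balance=181050
10 | pay 77546 | balance=108808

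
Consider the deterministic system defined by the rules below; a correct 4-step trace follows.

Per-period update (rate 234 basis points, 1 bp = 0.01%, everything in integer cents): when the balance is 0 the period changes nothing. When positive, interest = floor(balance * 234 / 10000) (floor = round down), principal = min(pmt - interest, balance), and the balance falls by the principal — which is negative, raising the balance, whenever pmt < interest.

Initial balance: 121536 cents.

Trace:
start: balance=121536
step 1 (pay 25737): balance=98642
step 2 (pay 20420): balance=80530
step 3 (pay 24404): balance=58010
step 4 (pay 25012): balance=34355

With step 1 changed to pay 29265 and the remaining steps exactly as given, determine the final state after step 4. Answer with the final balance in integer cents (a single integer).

30572

(re-executing from step 1 with the substitution; state before step 1: balance=121536)
step 1 (pay 29265): balance=95114
step 2 (pay 20420): balance=76919
step 3 (pay 24404): balance=54314
step 4 (pay 25012): balance=30572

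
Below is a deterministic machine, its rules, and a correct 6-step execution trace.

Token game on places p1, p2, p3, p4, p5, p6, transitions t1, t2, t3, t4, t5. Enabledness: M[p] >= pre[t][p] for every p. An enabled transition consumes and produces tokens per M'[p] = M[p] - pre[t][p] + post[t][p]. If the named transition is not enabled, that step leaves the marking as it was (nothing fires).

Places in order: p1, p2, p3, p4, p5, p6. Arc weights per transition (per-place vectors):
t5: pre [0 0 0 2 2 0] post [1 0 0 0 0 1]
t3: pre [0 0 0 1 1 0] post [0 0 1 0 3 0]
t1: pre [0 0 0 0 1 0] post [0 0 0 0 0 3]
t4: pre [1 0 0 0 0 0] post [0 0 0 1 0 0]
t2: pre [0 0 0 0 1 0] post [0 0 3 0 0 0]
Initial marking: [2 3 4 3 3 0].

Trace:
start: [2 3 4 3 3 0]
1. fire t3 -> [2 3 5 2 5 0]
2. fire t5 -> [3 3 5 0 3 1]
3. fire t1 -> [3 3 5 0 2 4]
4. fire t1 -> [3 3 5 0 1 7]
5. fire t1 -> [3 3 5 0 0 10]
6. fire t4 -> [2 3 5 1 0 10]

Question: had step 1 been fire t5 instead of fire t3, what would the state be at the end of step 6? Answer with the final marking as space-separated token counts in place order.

(re-executing from step 1 with the substitution; state before step 1: [2 3 4 3 3 0])
1. fire t5 -> [3 3 4 1 1 1]
2. fire t5 -> [3 3 4 1 1 1]
3. fire t1 -> [3 3 4 1 0 4]
4. fire t1 -> [3 3 4 1 0 4]
5. fire t1 -> [3 3 4 1 0 4]
6. fire t4 -> [2 3 4 2 0 4]

2 3 4 2 0 4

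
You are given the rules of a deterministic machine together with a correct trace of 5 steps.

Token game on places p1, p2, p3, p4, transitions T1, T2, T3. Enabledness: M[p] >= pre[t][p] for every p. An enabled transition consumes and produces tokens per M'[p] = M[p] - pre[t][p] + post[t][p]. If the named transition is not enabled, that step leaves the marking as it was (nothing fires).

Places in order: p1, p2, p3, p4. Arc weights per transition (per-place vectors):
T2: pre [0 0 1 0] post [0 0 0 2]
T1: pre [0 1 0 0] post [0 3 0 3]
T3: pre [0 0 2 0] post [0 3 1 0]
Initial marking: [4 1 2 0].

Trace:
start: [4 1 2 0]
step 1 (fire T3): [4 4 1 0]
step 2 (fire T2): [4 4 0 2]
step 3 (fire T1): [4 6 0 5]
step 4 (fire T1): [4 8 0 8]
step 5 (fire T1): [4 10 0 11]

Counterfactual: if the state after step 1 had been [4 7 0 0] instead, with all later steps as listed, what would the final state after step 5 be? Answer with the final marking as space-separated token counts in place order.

state after step 1 := [4 7 0 0]
step 2 (fire T2): [4 7 0 0]
step 3 (fire T1): [4 9 0 3]
step 4 (fire T1): [4 11 0 6]
step 5 (fire T1): [4 13 0 9]

4 13 0 9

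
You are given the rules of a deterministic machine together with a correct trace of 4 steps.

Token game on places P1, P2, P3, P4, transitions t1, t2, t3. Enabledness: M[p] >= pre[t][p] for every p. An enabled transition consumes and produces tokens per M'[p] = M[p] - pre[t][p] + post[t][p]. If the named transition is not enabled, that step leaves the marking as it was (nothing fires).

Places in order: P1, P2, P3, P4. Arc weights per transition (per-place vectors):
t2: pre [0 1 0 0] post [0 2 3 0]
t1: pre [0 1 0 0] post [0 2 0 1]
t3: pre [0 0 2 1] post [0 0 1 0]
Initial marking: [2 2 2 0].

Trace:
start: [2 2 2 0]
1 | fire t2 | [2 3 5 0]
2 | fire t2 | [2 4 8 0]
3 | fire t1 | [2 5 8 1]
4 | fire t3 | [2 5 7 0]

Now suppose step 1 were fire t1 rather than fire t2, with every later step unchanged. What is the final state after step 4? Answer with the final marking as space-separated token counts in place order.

(re-executing from step 1 with the substitution; state before step 1: [2 2 2 0])
1 | fire t1 | [2 3 2 1]
2 | fire t2 | [2 4 5 1]
3 | fire t1 | [2 5 5 2]
4 | fire t3 | [2 5 4 1]

2 5 4 1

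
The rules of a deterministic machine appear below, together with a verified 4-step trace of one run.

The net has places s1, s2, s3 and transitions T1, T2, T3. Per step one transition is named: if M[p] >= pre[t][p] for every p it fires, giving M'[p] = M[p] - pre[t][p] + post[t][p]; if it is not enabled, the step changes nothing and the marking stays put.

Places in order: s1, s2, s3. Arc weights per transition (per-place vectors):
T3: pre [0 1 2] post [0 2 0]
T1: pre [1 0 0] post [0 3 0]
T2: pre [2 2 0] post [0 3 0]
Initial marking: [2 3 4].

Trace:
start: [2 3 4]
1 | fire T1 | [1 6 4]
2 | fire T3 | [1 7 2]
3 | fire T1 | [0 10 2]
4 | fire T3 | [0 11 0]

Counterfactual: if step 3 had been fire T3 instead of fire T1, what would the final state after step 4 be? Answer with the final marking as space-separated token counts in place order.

1 8 0

(re-executing from step 3 with the substitution; state before step 3: [1 7 2])
3 | fire T3 | [1 8 0]
4 | fire T3 | [1 8 0]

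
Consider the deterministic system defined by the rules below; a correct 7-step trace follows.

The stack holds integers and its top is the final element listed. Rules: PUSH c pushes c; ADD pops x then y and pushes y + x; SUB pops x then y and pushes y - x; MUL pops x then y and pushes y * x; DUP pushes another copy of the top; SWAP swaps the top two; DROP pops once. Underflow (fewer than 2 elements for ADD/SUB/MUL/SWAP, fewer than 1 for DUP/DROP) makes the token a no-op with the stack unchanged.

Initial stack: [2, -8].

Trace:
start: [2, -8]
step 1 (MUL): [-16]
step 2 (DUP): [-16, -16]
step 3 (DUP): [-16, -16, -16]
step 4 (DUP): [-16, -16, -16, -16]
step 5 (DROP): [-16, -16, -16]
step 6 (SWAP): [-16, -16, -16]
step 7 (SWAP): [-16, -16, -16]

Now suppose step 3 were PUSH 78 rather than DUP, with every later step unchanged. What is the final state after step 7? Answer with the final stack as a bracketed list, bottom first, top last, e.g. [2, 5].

(re-executing from step 3 with the substitution; state before step 3: [-16, -16])
step 3 (PUSH 78): [-16, -16, 78]
step 4 (DUP): [-16, -16, 78, 78]
step 5 (DROP): [-16, -16, 78]
step 6 (SWAP): [-16, 78, -16]
step 7 (SWAP): [-16, -16, 78]

[-16, -16, 78]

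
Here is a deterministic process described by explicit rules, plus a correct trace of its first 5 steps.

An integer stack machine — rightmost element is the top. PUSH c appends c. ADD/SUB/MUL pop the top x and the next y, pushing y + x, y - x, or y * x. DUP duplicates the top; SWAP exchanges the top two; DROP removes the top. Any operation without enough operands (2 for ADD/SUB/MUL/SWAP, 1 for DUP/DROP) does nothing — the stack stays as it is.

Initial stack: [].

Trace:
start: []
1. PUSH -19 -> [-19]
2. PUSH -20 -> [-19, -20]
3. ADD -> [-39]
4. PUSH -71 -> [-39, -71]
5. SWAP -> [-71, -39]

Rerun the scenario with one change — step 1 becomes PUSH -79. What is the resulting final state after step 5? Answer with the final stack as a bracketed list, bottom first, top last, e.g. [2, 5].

[-71, -99]

(re-executing from step 1 with the substitution; state before step 1: [])
1. PUSH -79 -> [-79]
2. PUSH -20 -> [-79, -20]
3. ADD -> [-99]
4. PUSH -71 -> [-99, -71]
5. SWAP -> [-71, -99]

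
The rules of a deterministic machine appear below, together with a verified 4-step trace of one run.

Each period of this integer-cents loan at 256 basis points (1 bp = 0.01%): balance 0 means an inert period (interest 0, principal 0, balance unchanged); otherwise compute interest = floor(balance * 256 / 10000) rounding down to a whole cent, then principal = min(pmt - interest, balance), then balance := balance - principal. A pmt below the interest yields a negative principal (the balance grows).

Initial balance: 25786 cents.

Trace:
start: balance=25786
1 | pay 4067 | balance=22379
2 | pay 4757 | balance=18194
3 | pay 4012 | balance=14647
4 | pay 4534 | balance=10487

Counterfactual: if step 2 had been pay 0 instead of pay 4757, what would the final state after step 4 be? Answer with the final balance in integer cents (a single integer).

15491

(re-executing from step 2 with the substitution; state before step 2: balance=22379)
2 | pay 0 | balance=22951
3 | pay 4012 | balance=19526
4 | pay 4534 | balance=15491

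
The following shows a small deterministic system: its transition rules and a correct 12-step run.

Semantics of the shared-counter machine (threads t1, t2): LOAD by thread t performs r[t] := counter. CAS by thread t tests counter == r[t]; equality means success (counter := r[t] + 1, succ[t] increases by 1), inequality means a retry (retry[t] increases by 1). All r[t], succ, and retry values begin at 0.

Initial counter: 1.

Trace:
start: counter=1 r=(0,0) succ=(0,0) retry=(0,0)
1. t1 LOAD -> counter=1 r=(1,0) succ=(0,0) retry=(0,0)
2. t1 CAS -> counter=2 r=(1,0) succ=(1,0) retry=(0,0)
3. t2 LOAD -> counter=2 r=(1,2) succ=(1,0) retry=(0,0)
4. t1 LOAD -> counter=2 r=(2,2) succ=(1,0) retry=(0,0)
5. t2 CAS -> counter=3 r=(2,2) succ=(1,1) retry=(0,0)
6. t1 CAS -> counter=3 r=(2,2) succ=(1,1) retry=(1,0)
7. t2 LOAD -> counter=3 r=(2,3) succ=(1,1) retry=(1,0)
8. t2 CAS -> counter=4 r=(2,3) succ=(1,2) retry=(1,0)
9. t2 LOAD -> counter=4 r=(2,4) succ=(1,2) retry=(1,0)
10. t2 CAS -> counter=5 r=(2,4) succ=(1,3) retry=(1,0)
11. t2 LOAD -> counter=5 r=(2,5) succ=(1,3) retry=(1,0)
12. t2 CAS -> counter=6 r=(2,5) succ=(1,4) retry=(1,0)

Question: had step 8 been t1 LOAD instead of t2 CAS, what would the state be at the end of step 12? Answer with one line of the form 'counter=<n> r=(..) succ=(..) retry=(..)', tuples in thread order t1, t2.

(re-executing from step 8 with the substitution; state before step 8: counter=3 r=(2,3) succ=(1,1) retry=(1,0))
8. t1 LOAD -> counter=3 r=(3,3) succ=(1,1) retry=(1,0)
9. t2 LOAD -> counter=3 r=(3,3) succ=(1,1) retry=(1,0)
10. t2 CAS -> counter=4 r=(3,3) succ=(1,2) retry=(1,0)
11. t2 LOAD -> counter=4 r=(3,4) succ=(1,2) retry=(1,0)
12. t2 CAS -> counter=5 r=(3,4) succ=(1,3) retry=(1,0)

counter=5 r=(3,4) succ=(1,3) retry=(1,0)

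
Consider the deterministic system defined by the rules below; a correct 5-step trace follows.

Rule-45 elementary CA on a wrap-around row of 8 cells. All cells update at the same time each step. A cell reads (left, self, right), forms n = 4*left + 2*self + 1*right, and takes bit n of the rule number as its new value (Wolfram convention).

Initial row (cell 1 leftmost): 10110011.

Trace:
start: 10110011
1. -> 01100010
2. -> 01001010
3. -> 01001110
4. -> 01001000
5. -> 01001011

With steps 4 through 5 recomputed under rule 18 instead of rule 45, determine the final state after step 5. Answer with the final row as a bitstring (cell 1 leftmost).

(re-executing steps 4..5 under rule 18; state before step 4: 01001110)
4. -> 10110001
5. -> 00001010

00001010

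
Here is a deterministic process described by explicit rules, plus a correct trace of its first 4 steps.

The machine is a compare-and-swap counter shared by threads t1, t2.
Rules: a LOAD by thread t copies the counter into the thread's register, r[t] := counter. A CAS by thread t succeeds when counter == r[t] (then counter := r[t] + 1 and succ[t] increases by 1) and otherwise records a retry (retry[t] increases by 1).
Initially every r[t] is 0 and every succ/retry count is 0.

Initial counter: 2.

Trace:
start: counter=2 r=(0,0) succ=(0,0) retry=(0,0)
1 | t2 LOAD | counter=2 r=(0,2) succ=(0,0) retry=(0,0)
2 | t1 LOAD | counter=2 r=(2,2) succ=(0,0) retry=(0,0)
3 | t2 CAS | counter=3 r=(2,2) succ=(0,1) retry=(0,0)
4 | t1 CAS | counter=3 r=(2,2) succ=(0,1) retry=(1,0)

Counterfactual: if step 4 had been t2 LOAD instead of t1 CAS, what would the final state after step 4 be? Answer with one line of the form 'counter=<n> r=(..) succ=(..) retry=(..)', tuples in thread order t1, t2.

(re-executing from step 4 with the substitution; state before step 4: counter=3 r=(2,2) succ=(0,1) retry=(0,0))
4 | t2 LOAD | counter=3 r=(2,3) succ=(0,1) retry=(0,0)

counter=3 r=(2,3) succ=(0,1) retry=(0,0)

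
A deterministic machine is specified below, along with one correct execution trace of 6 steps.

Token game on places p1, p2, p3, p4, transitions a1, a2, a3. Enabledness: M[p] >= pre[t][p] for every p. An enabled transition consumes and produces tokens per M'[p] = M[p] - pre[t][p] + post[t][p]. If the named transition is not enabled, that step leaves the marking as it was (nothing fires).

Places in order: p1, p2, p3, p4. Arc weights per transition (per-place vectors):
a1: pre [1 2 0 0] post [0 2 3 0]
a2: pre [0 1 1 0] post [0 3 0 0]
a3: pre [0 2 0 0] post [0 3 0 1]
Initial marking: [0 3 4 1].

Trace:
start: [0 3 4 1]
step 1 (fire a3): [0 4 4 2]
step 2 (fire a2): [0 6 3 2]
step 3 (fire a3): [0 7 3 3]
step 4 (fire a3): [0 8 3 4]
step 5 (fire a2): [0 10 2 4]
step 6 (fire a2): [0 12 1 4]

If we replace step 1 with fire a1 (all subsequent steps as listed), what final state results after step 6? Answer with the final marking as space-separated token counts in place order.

0 11 1 3

(re-executing from step 1 with the substitution; state before step 1: [0 3 4 1])
step 1 (fire a1): [0 3 4 1]
step 2 (fire a2): [0 5 3 1]
step 3 (fire a3): [0 6 3 2]
step 4 (fire a3): [0 7 3 3]
step 5 (fire a2): [0 9 2 3]
step 6 (fire a2): [0 11 1 3]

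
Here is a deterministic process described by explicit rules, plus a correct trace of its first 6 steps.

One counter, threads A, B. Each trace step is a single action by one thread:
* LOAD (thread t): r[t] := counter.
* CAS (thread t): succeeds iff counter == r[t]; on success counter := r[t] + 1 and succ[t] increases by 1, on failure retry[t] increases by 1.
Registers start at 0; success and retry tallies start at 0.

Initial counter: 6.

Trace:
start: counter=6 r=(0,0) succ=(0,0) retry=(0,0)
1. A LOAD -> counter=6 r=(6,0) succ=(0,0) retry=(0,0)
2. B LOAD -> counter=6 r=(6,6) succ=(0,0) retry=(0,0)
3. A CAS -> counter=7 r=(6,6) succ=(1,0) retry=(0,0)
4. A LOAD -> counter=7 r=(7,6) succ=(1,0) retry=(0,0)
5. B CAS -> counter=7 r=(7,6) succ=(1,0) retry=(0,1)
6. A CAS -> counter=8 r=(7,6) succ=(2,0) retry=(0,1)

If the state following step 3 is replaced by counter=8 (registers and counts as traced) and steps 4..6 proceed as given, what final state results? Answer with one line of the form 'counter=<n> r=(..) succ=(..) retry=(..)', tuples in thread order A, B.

counter=9 r=(8,6) succ=(2,0) retry=(0,1)

state after step 3 := counter=8 r=(6,6) succ=(1,0) retry=(0,0)
4. A LOAD -> counter=8 r=(8,6) succ=(1,0) retry=(0,0)
5. B CAS -> counter=8 r=(8,6) succ=(1,0) retry=(0,1)
6. A CAS -> counter=9 r=(8,6) succ=(2,0) retry=(0,1)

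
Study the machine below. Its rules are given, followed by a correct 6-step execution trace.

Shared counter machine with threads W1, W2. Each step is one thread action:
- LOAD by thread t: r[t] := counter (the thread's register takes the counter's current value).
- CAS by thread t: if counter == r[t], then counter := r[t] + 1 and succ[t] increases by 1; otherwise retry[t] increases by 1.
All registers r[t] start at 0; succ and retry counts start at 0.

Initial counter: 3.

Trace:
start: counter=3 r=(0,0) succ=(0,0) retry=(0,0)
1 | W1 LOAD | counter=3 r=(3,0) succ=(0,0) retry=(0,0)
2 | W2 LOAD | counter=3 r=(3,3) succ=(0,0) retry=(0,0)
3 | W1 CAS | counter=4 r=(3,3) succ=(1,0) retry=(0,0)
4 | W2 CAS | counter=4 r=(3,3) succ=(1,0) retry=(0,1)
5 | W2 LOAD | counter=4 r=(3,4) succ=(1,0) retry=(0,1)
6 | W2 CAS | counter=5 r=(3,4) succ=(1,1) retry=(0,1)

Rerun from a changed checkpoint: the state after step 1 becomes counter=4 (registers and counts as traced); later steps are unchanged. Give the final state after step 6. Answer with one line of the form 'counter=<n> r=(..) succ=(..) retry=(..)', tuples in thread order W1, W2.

state after step 1 := counter=4 r=(3,0) succ=(0,0) retry=(0,0)
2 | W2 LOAD | counter=4 r=(3,4) succ=(0,0) retry=(0,0)
3 | W1 CAS | counter=4 r=(3,4) succ=(0,0) retry=(1,0)
4 | W2 CAS | counter=5 r=(3,4) succ=(0,1) retry=(1,0)
5 | W2 LOAD | counter=5 r=(3,5) succ=(0,1) retry=(1,0)
6 | W2 CAS | counter=6 r=(3,5) succ=(0,2) retry=(1,0)

counter=6 r=(3,5) succ=(0,2) retry=(1,0)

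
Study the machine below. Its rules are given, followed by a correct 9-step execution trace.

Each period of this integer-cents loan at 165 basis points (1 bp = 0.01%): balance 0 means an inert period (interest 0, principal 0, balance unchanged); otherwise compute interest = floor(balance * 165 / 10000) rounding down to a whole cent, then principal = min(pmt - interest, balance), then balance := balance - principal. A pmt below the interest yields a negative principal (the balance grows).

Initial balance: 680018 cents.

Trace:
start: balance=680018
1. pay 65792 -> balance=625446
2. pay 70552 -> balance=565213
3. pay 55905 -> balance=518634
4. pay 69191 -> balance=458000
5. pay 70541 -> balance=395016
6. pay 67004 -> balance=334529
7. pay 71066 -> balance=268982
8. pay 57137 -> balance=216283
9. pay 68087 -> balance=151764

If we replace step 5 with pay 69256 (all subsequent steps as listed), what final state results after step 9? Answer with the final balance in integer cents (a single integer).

(re-executing from step 5 with the substitution; state before step 5: balance=458000)
5. pay 69256 -> balance=396301
6. pay 67004 -> balance=335835
7. pay 71066 -> balance=270310
8. pay 57137 -> balance=217633
9. pay 68087 -> balance=153136

153136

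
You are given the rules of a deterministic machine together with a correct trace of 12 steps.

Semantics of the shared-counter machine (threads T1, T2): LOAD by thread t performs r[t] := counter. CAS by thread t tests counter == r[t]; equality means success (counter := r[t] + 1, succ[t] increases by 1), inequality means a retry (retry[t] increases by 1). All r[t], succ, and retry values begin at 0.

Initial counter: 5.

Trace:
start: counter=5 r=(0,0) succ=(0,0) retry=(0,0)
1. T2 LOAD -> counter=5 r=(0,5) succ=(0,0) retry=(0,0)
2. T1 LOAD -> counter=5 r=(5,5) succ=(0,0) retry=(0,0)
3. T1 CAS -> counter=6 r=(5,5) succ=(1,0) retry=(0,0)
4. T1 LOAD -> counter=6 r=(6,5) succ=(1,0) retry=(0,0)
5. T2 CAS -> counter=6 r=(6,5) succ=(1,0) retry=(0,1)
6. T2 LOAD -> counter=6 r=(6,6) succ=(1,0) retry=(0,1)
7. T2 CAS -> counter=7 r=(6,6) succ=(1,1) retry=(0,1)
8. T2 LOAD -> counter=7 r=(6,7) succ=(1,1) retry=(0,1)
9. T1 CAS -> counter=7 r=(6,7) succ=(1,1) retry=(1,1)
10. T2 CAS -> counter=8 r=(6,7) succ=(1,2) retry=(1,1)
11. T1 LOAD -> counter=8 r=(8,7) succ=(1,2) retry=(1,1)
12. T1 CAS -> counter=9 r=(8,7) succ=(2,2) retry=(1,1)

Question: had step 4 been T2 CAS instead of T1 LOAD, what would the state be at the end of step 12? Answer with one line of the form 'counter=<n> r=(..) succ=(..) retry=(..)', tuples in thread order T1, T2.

counter=9 r=(8,7) succ=(2,2) retry=(1,2)

(re-executing from step 4 with the substitution; state before step 4: counter=6 r=(5,5) succ=(1,0) retry=(0,0))
4. T2 CAS -> counter=6 r=(5,5) succ=(1,0) retry=(0,1)
5. T2 CAS -> counter=6 r=(5,5) succ=(1,0) retry=(0,2)
6. T2 LOAD -> counter=6 r=(5,6) succ=(1,0) retry=(0,2)
7. T2 CAS -> counter=7 r=(5,6) succ=(1,1) retry=(0,2)
8. T2 LOAD -> counter=7 r=(5,7) succ=(1,1) retry=(0,2)
9. T1 CAS -> counter=7 r=(5,7) succ=(1,1) retry=(1,2)
10. T2 CAS -> counter=8 r=(5,7) succ=(1,2) retry=(1,2)
11. T1 LOAD -> counter=8 r=(8,7) succ=(1,2) retry=(1,2)
12. T1 CAS -> counter=9 r=(8,7) succ=(2,2) retry=(1,2)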